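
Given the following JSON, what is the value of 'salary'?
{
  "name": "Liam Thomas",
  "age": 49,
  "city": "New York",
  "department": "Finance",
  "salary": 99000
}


Looking up field 'salary'
Value: 99000

99000


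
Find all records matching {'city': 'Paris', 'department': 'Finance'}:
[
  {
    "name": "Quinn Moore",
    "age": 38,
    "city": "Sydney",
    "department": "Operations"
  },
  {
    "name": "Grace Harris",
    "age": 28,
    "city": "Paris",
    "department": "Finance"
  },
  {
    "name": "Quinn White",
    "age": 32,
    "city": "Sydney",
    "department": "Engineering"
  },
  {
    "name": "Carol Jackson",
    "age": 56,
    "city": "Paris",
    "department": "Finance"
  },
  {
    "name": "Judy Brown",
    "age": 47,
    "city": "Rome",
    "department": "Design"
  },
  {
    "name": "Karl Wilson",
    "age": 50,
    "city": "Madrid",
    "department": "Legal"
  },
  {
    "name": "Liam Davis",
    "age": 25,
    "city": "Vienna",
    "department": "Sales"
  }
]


Search criteria: {'city': 'Paris', 'department': 'Finance'}

Checking 7 records:
  Quinn Moore: {city: Sydney, department: Operations}
  Grace Harris: {city: Paris, department: Finance} <-- MATCH
  Quinn White: {city: Sydney, department: Engineering}
  Carol Jackson: {city: Paris, department: Finance} <-- MATCH
  Judy Brown: {city: Rome, department: Design}
  Karl Wilson: {city: Madrid, department: Legal}
  Liam Davis: {city: Vienna, department: Sales}

Matches: ["Grace Harris", "Carol Jackson"]

["Grace Harris", "Carol Jackson"]


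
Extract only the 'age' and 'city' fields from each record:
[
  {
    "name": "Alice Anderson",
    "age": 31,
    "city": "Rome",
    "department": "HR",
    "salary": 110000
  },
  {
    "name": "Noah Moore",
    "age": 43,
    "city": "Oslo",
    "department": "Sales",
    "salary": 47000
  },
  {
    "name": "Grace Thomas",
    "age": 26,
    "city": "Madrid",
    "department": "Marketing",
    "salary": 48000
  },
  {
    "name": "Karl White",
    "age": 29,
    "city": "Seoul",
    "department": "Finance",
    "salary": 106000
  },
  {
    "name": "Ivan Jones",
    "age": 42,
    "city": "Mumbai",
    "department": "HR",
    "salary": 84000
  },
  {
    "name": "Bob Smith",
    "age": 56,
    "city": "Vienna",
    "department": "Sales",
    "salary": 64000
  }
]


Original: 6 records with fields: name, age, city, department, salary
Keep: ['age', 'city']
Drop: ['name', 'department', 'salary']
Result: 6 records, 2 fields each

[
  {
    "age": 31,
    "city": "Rome"
  },
  {
    "age": 43,
    "city": "Oslo"
  },
  {
    "age": 26,
    "city": "Madrid"
  },
  {
    "age": 29,
    "city": "Seoul"
  },
  {
    "age": 42,
    "city": "Mumbai"
  },
  {
    "age": 56,
    "city": "Vienna"
  }
]


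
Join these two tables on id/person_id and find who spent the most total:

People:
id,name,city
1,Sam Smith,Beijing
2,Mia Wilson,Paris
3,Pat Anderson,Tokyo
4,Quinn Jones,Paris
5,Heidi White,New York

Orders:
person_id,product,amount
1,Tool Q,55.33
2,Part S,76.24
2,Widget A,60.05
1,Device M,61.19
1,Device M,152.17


Join on: people.id = orders.person_id

Joined rows:
  Sam Smith (Beijing) bought Tool Q for $55.33
  Mia Wilson (Paris) bought Part S for $76.24
  Mia Wilson (Paris) bought Widget A for $60.05
  Sam Smith (Beijing) bought Device M for $61.19
  Sam Smith (Beijing) bought Device M for $152.17

Total per person:
  Sam Smith: $268.69
  Mia Wilson: $136.29

Top spender: Sam Smith ($268.69)

Sam Smith ($268.69)


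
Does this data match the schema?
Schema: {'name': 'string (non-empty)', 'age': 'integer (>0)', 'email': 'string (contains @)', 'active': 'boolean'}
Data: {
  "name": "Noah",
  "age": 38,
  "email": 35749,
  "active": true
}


Validating each field against schema:
  name: OK (non-empty string)
  age: OK (positive integer)
  email: FAIL (35749 is not a string)
  active: OK (boolean)

Result: INVALID (1 error: email)

INVALID (1 error: email)


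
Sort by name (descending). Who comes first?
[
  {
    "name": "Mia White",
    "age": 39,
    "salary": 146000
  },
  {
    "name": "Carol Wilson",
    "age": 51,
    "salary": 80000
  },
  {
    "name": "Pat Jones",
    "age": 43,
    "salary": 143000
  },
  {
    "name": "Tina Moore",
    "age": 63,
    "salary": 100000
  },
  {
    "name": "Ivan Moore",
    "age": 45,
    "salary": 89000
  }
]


Sort by: name (descending)

Sorted order:
  1. Tina Moore (name = Tina Moore)
  2. Pat Jones (name = Pat Jones)
  3. Mia White (name = Mia White)
  4. Ivan Moore (name = Ivan Moore)
  5. Carol Wilson (name = Carol Wilson)

First: Tina Moore

Tina Moore


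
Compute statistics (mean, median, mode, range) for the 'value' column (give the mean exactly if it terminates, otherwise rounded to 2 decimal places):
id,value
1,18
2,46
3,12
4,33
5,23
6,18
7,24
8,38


Data: [18, 46, 12, 33, 23, 18, 24, 38]
Count: 8
Sum: 212
Mean: 212/8 = 26.5
Sorted: [12, 18, 18, 23, 24, 33, 38, 46]
Median: 23.5
Mode: 18 (2 times)
Range: 46 - 12 = 34
Min: 12, Max: 46

mean=26.5, median=23.5, mode=18, range=34


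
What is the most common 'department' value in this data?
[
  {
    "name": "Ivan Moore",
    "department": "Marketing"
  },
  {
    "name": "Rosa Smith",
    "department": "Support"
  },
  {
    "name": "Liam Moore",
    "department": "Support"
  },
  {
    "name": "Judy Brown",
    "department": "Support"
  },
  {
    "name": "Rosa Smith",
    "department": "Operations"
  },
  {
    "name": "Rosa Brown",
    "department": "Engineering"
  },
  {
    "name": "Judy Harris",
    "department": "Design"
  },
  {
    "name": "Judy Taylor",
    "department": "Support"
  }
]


Counting 'department' values across 8 records:

  Support: 4 ####
  Marketing: 1 #
  Operations: 1 #
  Engineering: 1 #
  Design: 1 #

Most common: Support (4 times)

Support (4 times)


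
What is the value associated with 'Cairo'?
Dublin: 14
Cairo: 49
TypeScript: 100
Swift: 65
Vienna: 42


Looking up key 'Cairo'
Value: 49

49


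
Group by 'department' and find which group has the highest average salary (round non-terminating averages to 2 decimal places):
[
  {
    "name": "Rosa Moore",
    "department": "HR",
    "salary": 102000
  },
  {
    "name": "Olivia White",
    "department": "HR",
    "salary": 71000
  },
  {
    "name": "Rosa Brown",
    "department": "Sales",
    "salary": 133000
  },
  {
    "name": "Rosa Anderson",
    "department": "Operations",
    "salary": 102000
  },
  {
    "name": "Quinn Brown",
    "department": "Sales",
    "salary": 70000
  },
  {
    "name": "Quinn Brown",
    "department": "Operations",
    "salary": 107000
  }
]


Group by: department

Groups:
  HR: 2 people, avg salary = 173000/2 = $86500
  Operations: 2 people, avg salary = 209000/2 = $104500
  Sales: 2 people, avg salary = 203000/2 = $101500

Highest average salary: Operations ($104500)

Operations ($104500)


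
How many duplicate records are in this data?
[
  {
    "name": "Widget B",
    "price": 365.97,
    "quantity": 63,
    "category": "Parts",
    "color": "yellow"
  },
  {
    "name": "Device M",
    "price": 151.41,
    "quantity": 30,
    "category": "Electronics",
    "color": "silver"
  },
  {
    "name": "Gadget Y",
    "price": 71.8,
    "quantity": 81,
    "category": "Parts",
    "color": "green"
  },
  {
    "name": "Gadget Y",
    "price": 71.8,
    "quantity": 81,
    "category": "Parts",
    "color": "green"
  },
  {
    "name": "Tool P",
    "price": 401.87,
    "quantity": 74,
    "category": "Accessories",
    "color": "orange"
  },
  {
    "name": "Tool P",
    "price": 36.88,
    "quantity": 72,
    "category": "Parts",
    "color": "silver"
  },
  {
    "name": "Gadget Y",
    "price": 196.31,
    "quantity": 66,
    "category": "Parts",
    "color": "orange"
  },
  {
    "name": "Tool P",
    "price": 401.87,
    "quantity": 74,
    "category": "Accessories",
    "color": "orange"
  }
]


Checking 8 records for duplicates:

  Row 1: Widget B ($365.97, qty 63)
  Row 2: Device M ($151.41, qty 30)
  Row 3: Gadget Y ($71.8, qty 81)
  Row 4: Gadget Y ($71.8, qty 81) <-- DUPLICATE
  Row 5: Tool P ($401.87, qty 74)
  Row 6: Tool P ($36.88, qty 72)
  Row 7: Gadget Y ($196.31, qty 66)
  Row 8: Tool P ($401.87, qty 74) <-- DUPLICATE

Duplicates found: 2
Unique records: 6

2 duplicates, 6 unique


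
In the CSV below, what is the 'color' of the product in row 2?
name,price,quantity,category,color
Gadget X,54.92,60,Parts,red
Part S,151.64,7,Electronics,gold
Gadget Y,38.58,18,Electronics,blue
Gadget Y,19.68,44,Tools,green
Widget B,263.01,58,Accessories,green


Query: Row 2 ('Part S'), column 'color'
Value: gold

gold


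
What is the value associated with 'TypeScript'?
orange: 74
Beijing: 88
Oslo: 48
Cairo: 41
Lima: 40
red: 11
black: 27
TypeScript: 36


Looking up key 'TypeScript'
Value: 36

36


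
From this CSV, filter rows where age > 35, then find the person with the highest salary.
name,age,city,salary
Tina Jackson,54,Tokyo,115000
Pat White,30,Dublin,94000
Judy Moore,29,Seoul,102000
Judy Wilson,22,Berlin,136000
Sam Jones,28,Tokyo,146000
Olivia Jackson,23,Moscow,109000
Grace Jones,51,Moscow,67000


Filter: age > 35
Sort by: salary (descending)

Filtered records (2):
  Tina Jackson, age 54, salary $115000
  Grace Jones, age 51, salary $67000

Highest salary: Tina Jackson ($115000)

Tina Jackson


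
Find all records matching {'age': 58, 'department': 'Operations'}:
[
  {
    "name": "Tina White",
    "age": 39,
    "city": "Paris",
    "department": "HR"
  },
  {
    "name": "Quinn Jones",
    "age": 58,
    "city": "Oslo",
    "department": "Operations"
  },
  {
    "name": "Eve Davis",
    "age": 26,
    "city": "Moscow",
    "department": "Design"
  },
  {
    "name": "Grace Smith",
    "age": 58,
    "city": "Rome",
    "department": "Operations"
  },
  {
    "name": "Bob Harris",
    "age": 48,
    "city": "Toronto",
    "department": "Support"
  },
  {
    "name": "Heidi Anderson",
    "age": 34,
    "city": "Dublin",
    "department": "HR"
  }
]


Search criteria: {'age': 58, 'department': 'Operations'}

Checking 6 records:
  Tina White: {age: 39, department: HR}
  Quinn Jones: {age: 58, department: Operations} <-- MATCH
  Eve Davis: {age: 26, department: Design}
  Grace Smith: {age: 58, department: Operations} <-- MATCH
  Bob Harris: {age: 48, department: Support}
  Heidi Anderson: {age: 34, department: HR}

Matches: ["Quinn Jones", "Grace Smith"]

["Quinn Jones", "Grace Smith"]


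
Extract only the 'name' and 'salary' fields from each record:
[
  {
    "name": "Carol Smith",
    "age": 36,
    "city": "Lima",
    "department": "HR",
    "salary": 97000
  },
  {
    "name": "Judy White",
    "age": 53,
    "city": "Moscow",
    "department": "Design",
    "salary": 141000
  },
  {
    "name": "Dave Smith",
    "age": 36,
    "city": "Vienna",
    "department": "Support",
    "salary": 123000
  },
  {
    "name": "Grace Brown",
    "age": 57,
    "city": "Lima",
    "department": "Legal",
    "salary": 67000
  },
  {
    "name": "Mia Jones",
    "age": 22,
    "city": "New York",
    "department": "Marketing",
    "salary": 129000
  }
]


Original: 5 records with fields: name, age, city, department, salary
Keep: ['name', 'salary']
Drop: ['age', 'city', 'department']
Result: 5 records, 2 fields each

[
  {
    "name": "Carol Smith",
    "salary": 97000
  },
  {
    "name": "Judy White",
    "salary": 141000
  },
  {
    "name": "Dave Smith",
    "salary": 123000
  },
  {
    "name": "Grace Brown",
    "salary": 67000
  },
  {
    "name": "Mia Jones",
    "salary": 129000
  }
]


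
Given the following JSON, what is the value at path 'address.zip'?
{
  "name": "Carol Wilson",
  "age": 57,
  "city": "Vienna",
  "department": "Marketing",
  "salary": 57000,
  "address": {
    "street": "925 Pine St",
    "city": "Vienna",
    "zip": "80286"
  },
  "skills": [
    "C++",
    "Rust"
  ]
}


Query: address.zip
Path: address -> zip
Value: 80286

80286


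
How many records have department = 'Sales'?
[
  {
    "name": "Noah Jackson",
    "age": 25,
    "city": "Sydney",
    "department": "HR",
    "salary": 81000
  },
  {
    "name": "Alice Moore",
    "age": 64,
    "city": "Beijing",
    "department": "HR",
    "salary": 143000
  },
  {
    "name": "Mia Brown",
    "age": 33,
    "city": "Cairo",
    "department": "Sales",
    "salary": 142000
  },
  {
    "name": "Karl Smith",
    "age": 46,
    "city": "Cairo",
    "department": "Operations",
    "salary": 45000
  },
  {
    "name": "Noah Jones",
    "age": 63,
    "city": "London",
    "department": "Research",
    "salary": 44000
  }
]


Data: 5 records
Condition: department = 'Sales'

Checking each record:
  Noah Jackson: HR
  Alice Moore: HR
  Mia Brown: Sales MATCH
  Karl Smith: Operations
  Noah Jones: Research

Count: 1

1


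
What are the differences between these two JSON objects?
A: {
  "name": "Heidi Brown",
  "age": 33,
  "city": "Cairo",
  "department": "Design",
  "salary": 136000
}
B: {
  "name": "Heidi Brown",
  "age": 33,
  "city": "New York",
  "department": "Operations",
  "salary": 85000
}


Comparing each field (in key order):
  name: same
  age: same
  city: DIFFERENT
  department: DIFFERENT
  salary: DIFFERENT
Differences:
  city: Cairo -> New York
  department: Design -> Operations
  salary: 136000 -> 85000

3 field(s) changed

3 changes: city, department, salary


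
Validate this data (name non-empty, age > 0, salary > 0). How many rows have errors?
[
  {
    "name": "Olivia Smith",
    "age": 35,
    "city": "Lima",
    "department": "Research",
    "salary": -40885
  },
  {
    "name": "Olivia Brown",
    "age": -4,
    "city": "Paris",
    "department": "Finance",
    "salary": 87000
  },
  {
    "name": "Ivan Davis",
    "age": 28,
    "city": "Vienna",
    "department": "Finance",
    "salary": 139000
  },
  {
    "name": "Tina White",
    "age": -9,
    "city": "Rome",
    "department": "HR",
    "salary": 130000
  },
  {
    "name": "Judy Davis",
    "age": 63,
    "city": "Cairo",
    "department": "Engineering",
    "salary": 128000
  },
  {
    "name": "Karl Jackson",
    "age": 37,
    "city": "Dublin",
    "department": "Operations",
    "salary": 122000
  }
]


Validating 6 records:
Rules: name non-empty, age > 0, salary > 0

  Row 1 (Olivia Smith): negative salary: -40885
  Row 2 (Olivia Brown): negative age: -4
  Row 3 (Ivan Davis): OK
  Row 4 (Tina White): negative age: -9
  Row 5 (Judy Davis): OK
  Row 6 (Karl Jackson): OK

Total errors: 3

3 errors


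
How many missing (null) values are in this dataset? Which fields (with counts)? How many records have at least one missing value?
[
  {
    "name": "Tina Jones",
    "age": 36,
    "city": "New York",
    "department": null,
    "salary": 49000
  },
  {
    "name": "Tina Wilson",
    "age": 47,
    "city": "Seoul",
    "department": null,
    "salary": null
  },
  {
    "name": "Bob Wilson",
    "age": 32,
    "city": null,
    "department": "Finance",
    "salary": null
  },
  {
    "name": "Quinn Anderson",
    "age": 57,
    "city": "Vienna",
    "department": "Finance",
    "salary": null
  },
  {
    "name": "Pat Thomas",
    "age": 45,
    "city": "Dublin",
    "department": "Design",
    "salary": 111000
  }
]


Checking for missing (null) values in 5 records:

  Tina Jones: department
  Tina Wilson: department, salary
  Bob Wilson: city, salary
  Quinn Anderson: salary
  Pat Thomas: complete

Per field:
  name: 0 missing
  age: 0 missing
  city: 1 missing
  department: 2 missing
  salary: 3 missing

Total missing values: 6
Records with any missing: 4

6 missing values (city: 1, department: 2, salary: 3); 4 incomplete records


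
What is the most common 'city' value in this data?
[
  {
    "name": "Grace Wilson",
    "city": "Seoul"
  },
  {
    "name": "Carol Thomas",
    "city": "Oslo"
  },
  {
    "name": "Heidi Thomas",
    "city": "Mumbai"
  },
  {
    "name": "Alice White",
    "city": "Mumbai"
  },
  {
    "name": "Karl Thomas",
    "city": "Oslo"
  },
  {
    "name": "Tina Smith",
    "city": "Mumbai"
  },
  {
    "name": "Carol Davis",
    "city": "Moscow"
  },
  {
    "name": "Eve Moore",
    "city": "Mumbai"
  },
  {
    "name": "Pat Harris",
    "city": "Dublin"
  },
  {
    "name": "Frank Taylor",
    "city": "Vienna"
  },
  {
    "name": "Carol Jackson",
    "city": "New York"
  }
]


Counting 'city' values across 11 records:

  Mumbai: 4 ####
  Oslo: 2 ##
  Seoul: 1 #
  Moscow: 1 #
  Dublin: 1 #
  Vienna: 1 #
  New York: 1 #

Most common: Mumbai (4 times)

Mumbai (4 times)


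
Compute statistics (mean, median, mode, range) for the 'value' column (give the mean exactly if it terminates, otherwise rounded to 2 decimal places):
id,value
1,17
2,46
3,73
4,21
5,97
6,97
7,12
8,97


Data: [17, 46, 73, 21, 97, 97, 12, 97]
Count: 8
Sum: 460
Mean: 460/8 = 57.5
Sorted: [12, 17, 21, 46, 73, 97, 97, 97]
Median: 59.5
Mode: 97 (3 times)
Range: 97 - 12 = 85
Min: 12, Max: 97

mean=57.5, median=59.5, mode=97, range=85


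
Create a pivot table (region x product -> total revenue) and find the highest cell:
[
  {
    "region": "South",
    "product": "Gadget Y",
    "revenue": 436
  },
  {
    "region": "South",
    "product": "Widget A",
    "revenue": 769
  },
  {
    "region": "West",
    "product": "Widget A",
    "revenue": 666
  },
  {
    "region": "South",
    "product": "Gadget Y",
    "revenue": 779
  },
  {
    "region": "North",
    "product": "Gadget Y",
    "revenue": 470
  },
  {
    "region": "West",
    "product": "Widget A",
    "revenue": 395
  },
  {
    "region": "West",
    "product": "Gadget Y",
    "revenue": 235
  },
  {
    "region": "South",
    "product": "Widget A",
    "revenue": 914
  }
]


Pivot: region (rows) x product (columns) -> total revenue

     Gadget Y      Widget A    
North          470             0  
South         1215          1683  
West           235          1061  

Highest: South / Widget A = $1683

South / Widget A = $1683


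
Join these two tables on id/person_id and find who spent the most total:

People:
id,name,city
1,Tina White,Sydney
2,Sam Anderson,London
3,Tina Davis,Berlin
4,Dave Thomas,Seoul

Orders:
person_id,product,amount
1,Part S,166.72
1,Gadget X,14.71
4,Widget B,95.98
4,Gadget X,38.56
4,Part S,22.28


Join on: people.id = orders.person_id

Joined rows:
  Tina White (Sydney) bought Part S for $166.72
  Tina White (Sydney) bought Gadget X for $14.71
  Dave Thomas (Seoul) bought Widget B for $95.98
  Dave Thomas (Seoul) bought Gadget X for $38.56
  Dave Thomas (Seoul) bought Part S for $22.28

Total per person:
  Tina White: $181.43
  Dave Thomas: $156.82

Top spender: Tina White ($181.43)

Tina White ($181.43)


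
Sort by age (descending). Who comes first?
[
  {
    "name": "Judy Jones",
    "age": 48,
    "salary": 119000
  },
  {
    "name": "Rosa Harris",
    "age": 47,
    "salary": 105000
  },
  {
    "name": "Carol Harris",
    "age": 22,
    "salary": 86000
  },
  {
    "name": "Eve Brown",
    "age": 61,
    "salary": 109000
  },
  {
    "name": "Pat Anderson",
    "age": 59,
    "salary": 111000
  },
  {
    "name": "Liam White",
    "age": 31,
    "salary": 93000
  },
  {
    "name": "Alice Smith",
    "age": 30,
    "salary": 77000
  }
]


Sort by: age (descending)

Sorted order:
  1. Eve Brown (age = 61)
  2. Pat Anderson (age = 59)
  3. Judy Jones (age = 48)
  4. Rosa Harris (age = 47)
  5. Liam White (age = 31)
  6. Alice Smith (age = 30)
  7. Carol Harris (age = 22)

First: Eve Brown

Eve Brown


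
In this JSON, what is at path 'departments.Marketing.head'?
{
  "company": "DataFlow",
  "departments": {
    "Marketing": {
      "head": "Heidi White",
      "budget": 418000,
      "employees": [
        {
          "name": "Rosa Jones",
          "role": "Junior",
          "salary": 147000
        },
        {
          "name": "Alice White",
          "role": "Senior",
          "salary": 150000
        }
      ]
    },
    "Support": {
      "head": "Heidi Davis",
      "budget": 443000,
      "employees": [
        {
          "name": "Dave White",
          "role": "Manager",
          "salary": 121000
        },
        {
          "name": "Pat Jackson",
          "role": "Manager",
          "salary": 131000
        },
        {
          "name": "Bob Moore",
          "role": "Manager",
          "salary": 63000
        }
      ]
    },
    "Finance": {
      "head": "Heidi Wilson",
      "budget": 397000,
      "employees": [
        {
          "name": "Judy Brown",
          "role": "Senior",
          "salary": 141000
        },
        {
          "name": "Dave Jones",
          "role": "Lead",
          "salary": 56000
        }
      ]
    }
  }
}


Path: departments.Marketing.head

Navigate:
  -> departments
  -> Marketing
  -> head = 'Heidi White'

Heidi White


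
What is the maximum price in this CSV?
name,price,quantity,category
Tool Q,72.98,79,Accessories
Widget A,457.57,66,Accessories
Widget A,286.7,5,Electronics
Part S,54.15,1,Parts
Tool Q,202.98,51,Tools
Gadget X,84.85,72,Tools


Computing maximum price:
Values: [72.98, 457.57, 286.7, 54.15, 202.98, 84.85]
Max = 457.57

457.57


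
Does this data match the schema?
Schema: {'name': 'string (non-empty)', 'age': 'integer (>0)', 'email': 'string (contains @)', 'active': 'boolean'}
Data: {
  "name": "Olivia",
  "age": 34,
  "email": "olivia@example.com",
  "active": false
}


Validating each field against schema:
  name: OK (non-empty string)
  age: OK (positive integer)
  email: OK (string with @)
  active: OK (boolean)

Result: VALID

VALID


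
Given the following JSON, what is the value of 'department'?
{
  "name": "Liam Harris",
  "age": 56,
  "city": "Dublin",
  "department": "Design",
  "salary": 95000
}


Looking up field 'department'
Value: Design

Design


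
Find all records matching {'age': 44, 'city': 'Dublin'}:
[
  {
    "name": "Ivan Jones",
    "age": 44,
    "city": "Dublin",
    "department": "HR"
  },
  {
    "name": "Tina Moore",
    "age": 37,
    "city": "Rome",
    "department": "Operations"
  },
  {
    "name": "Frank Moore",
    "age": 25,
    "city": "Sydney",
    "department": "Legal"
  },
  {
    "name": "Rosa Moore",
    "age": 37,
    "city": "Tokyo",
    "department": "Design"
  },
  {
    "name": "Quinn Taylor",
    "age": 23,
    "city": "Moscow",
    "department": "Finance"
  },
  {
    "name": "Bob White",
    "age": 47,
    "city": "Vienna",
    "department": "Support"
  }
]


Search criteria: {'age': 44, 'city': 'Dublin'}

Checking 6 records:
  Ivan Jones: {age: 44, city: Dublin} <-- MATCH
  Tina Moore: {age: 37, city: Rome}
  Frank Moore: {age: 25, city: Sydney}
  Rosa Moore: {age: 37, city: Tokyo}
  Quinn Taylor: {age: 23, city: Moscow}
  Bob White: {age: 47, city: Vienna}

Matches: ["Ivan Jones"]

["Ivan Jones"]


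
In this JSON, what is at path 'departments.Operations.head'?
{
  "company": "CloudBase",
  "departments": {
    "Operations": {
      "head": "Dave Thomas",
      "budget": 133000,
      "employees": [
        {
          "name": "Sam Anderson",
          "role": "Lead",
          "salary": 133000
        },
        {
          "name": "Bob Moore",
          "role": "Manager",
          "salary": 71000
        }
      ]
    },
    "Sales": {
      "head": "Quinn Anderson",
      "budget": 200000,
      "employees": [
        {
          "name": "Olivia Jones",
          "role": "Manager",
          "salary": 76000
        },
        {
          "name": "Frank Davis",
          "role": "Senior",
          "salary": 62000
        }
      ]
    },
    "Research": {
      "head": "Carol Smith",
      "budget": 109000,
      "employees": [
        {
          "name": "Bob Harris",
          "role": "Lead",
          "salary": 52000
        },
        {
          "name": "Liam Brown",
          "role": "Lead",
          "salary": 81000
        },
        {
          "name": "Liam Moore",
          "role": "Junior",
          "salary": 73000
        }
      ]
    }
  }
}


Path: departments.Operations.head

Navigate:
  -> departments
  -> Operations
  -> head = 'Dave Thomas'

Dave Thomas


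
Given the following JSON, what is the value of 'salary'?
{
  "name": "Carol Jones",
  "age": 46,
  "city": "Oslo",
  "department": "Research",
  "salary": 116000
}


Looking up field 'salary'
Value: 116000

116000


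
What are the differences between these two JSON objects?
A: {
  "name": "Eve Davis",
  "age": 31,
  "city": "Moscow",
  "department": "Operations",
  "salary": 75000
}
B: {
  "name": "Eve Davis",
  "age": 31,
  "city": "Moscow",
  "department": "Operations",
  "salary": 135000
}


Comparing each field (in key order):
  name: same
  age: same
  city: same
  department: same
  salary: DIFFERENT
Differences:
  salary: 75000 -> 135000

1 field(s) changed

1 change: salary


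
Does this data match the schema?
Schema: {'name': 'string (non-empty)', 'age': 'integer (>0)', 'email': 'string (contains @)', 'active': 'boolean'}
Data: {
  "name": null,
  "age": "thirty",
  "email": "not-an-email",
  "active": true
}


Validating each field against schema:
  name: FAIL (null is not a string)
  age: FAIL ("thirty" is not an integer)
  email: FAIL ("not-an-email" does not contain @)
  active: OK (boolean)

Result: INVALID (3 errors: name, age, email)

INVALID (3 errors: name, age, email)


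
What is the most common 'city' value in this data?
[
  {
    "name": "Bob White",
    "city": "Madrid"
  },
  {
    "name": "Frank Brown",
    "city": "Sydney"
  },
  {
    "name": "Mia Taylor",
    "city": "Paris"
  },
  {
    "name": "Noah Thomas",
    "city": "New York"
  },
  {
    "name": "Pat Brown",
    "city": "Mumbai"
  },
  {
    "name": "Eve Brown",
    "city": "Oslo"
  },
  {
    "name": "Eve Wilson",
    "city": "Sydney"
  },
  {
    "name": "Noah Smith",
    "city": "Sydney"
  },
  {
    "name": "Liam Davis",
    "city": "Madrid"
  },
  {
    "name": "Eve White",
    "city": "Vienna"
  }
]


Counting 'city' values across 10 records:

  Sydney: 3 ###
  Madrid: 2 ##
  Paris: 1 #
  New York: 1 #
  Mumbai: 1 #
  Oslo: 1 #
  Vienna: 1 #

Most common: Sydney (3 times)

Sydney (3 times)


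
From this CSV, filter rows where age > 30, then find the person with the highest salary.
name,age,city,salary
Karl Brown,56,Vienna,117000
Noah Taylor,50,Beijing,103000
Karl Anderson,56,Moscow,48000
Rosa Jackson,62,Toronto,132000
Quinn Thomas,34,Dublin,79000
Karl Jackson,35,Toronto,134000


Filter: age > 30
Sort by: salary (descending)

Filtered records (6):
  Karl Jackson, age 35, salary $134000
  Rosa Jackson, age 62, salary $132000
  Karl Brown, age 56, salary $117000
  Noah Taylor, age 50, salary $103000
  Quinn Thomas, age 34, salary $79000
  Karl Anderson, age 56, salary $48000

Highest salary: Karl Jackson ($134000)

Karl Jackson


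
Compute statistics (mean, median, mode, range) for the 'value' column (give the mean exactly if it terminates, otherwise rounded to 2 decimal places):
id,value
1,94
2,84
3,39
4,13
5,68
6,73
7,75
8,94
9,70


Data: [94, 84, 39, 13, 68, 73, 75, 94, 70]
Count: 9
Sum: 610
Mean: 610/9 ≈ 67.78 (rounded to 2 decimal places)
Sorted: [13, 39, 68, 70, 73, 75, 84, 94, 94]
Median: 73.0
Mode: 94 (2 times)
Range: 94 - 13 = 81
Min: 13, Max: 94

mean≈67.78, median=73.0, mode=94, range=81


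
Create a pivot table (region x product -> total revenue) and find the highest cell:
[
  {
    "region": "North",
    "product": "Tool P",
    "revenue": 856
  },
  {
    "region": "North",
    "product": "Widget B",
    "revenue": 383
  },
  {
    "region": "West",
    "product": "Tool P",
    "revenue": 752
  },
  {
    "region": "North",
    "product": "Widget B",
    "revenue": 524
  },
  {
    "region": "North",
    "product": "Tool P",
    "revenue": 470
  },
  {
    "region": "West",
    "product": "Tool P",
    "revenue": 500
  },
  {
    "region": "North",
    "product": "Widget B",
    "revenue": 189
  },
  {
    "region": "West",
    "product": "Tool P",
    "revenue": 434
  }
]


Pivot: region (rows) x product (columns) -> total revenue

     Tool P        Widget B    
North         1326          1096  
West          1686             0  

Highest: West / Tool P = $1686

West / Tool P = $1686


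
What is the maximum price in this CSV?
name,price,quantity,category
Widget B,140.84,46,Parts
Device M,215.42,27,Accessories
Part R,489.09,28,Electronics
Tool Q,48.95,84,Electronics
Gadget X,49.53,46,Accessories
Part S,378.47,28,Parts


Computing maximum price:
Values: [140.84, 215.42, 489.09, 48.95, 49.53, 378.47]
Max = 489.09

489.09


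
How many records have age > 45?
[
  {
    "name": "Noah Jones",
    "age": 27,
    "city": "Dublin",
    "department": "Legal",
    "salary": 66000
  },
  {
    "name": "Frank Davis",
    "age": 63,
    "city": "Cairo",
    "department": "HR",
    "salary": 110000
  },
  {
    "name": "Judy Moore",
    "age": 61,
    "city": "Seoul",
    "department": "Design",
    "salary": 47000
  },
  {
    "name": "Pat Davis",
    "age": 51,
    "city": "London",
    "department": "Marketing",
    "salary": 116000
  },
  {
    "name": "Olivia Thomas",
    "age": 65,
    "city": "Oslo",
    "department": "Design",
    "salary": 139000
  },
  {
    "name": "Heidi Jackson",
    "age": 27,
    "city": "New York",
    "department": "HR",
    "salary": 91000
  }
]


Data: 6 records
Condition: age > 45

Checking each record:
  Noah Jones: 27
  Frank Davis: 63 MATCH
  Judy Moore: 61 MATCH
  Pat Davis: 51 MATCH
  Olivia Thomas: 65 MATCH
  Heidi Jackson: 27

Count: 4

4


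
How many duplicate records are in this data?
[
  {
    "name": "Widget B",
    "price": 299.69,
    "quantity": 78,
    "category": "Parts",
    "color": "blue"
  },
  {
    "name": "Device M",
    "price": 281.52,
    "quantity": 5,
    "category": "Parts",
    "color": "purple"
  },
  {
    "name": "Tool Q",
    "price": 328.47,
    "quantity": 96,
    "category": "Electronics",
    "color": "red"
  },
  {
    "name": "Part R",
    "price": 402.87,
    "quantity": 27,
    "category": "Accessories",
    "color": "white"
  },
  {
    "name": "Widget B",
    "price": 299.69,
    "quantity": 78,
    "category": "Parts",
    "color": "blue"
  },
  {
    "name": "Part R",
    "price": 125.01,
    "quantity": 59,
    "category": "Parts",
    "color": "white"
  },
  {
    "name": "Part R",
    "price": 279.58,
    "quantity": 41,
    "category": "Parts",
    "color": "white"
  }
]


Checking 7 records for duplicates:

  Row 1: Widget B ($299.69, qty 78)
  Row 2: Device M ($281.52, qty 5)
  Row 3: Tool Q ($328.47, qty 96)
  Row 4: Part R ($402.87, qty 27)
  Row 5: Widget B ($299.69, qty 78) <-- DUPLICATE
  Row 6: Part R ($125.01, qty 59)
  Row 7: Part R ($279.58, qty 41)

Duplicates found: 1
Unique records: 6

1 duplicates, 6 unique


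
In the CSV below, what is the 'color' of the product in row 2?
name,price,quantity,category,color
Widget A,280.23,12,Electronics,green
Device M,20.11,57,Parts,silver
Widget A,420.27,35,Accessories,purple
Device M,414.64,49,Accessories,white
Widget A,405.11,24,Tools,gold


Query: Row 2 ('Device M'), column 'color'
Value: silver

silver


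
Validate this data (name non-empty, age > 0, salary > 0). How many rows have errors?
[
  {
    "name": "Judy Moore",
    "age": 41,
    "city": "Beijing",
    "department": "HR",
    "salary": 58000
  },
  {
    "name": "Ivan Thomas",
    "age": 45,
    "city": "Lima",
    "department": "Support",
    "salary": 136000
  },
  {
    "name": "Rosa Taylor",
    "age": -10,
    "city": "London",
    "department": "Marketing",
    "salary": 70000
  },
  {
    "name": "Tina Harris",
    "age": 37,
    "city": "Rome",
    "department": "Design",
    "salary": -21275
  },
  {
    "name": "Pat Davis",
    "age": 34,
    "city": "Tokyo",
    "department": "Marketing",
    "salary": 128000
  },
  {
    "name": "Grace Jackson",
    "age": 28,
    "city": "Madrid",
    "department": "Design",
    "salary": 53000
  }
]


Validating 6 records:
Rules: name non-empty, age > 0, salary > 0

  Row 1 (Judy Moore): OK
  Row 2 (Ivan Thomas): OK
  Row 3 (Rosa Taylor): negative age: -10
  Row 4 (Tina Harris): negative salary: -21275
  Row 5 (Pat Davis): OK
  Row 6 (Grace Jackson): OK

Total errors: 2

2 errors


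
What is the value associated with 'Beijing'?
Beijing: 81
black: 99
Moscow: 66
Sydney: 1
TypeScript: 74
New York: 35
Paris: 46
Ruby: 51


Looking up key 'Beijing'
Value: 81

81


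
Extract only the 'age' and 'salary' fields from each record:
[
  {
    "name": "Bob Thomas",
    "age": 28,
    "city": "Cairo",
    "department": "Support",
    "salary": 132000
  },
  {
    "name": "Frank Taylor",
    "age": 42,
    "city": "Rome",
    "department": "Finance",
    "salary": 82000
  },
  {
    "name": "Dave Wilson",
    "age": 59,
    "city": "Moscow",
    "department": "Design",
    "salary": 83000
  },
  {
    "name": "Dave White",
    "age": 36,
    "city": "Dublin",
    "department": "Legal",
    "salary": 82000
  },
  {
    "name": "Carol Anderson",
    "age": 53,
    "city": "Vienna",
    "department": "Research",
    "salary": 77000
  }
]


Original: 5 records with fields: name, age, city, department, salary
Keep: ['age', 'salary']
Drop: ['name', 'city', 'department']
Result: 5 records, 2 fields each

[
  {
    "age": 28,
    "salary": 132000
  },
  {
    "age": 42,
    "salary": 82000
  },
  {
    "age": 59,
    "salary": 83000
  },
  {
    "age": 36,
    "salary": 82000
  },
  {
    "age": 53,
    "salary": 77000
  }
]


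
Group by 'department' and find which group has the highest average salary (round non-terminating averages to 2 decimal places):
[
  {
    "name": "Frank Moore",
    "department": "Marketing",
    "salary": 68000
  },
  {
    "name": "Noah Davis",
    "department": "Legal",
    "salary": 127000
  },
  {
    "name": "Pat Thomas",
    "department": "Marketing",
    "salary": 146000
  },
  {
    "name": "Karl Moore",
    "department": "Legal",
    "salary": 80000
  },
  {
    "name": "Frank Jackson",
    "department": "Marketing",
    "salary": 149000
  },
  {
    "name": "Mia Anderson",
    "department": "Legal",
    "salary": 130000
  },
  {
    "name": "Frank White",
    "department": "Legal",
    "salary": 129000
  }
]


Group by: department

Groups:
  Legal: 4 people, avg salary = 466000/4 = $116500
  Marketing: 3 people, avg salary = 363000/3 = $121000

Highest average salary: Marketing ($121000)

Marketing ($121000)


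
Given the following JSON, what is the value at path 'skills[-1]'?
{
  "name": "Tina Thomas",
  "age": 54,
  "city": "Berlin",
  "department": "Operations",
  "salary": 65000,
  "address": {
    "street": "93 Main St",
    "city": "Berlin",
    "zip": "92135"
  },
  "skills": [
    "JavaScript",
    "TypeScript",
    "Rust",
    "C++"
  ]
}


Query: skills[-1]
Path: skills -> last element
Value: C++

C++


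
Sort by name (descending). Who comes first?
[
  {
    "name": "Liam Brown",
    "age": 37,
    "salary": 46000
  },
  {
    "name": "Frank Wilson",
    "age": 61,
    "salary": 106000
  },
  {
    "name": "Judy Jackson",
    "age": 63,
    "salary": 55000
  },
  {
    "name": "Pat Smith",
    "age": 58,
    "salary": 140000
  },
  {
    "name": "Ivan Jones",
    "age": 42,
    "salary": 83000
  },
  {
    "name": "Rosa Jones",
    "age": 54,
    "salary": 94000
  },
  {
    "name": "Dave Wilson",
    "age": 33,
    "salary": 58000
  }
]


Sort by: name (descending)

Sorted order:
  1. Rosa Jones (name = Rosa Jones)
  2. Pat Smith (name = Pat Smith)
  3. Liam Brown (name = Liam Brown)
  4. Judy Jackson (name = Judy Jackson)
  5. Ivan Jones (name = Ivan Jones)
  6. Frank Wilson (name = Frank Wilson)
  7. Dave Wilson (name = Dave Wilson)

First: Rosa Jones

Rosa Jones


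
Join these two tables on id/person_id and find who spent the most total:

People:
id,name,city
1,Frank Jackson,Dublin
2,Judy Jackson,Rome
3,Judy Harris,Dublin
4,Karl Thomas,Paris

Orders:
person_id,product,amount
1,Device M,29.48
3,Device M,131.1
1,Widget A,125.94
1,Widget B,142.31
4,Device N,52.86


Join on: people.id = orders.person_id

Joined rows:
  Frank Jackson (Dublin) bought Device M for $29.48
  Judy Harris (Dublin) bought Device M for $131.1
  Frank Jackson (Dublin) bought Widget A for $125.94
  Frank Jackson (Dublin) bought Widget B for $142.31
  Karl Thomas (Paris) bought Device N for $52.86

Total per person:
  Frank Jackson: $297.73
  Judy Harris: $131.10
  Karl Thomas: $52.86

Top spender: Frank Jackson ($297.73)

Frank Jackson ($297.73)


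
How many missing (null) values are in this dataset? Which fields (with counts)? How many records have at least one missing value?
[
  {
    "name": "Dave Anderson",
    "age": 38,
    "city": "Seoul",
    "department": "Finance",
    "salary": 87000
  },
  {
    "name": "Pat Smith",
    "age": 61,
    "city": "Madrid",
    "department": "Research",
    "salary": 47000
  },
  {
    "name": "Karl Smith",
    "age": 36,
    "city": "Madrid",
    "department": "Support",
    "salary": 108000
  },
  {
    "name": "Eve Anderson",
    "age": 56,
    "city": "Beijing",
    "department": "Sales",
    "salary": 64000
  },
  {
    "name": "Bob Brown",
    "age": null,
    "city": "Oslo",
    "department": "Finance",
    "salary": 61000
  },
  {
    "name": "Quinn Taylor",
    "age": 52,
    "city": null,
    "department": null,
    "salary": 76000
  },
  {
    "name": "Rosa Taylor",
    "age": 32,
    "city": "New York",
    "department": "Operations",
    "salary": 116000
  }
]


Checking for missing (null) values in 7 records:

  Dave Anderson: complete
  Pat Smith: complete
  Karl Smith: complete
  Eve Anderson: complete
  Bob Brown: age
  Quinn Taylor: city, department
  Rosa Taylor: complete

Per field:
  name: 0 missing
  age: 1 missing
  city: 1 missing
  department: 1 missing
  salary: 0 missing

Total missing values: 3
Records with any missing: 2

3 missing values (age: 1, city: 1, department: 1); 2 incomplete records


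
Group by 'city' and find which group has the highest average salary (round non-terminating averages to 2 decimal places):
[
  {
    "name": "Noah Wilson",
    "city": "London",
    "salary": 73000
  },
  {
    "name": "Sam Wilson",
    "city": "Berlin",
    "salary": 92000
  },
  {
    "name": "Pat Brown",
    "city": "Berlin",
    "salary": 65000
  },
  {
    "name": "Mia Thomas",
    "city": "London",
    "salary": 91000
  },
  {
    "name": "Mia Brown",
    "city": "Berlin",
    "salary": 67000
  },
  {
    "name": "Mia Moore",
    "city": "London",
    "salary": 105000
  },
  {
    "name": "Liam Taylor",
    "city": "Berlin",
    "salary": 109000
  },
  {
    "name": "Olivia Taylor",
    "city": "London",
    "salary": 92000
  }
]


Group by: city

Groups:
  Berlin: 4 people, avg salary = 333000/4 = $83250
  London: 4 people, avg salary = 361000/4 = $90250

Highest average salary: London ($90250)

London ($90250)


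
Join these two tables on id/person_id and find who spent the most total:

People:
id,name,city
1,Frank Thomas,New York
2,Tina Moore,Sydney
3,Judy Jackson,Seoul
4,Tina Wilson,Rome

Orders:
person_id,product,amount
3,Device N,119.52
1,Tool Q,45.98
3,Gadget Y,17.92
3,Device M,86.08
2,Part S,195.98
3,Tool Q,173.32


Join on: people.id = orders.person_id

Joined rows:
  Judy Jackson (Seoul) bought Device N for $119.52
  Frank Thomas (New York) bought Tool Q for $45.98
  Judy Jackson (Seoul) bought Gadget Y for $17.92
  Judy Jackson (Seoul) bought Device M for $86.08
  Tina Moore (Sydney) bought Part S for $195.98
  Judy Jackson (Seoul) bought Tool Q for $173.32

Total per person:
  Judy Jackson: $396.84
  Tina Moore: $195.98
  Frank Thomas: $45.98

Top spender: Judy Jackson ($396.84)

Judy Jackson ($396.84)


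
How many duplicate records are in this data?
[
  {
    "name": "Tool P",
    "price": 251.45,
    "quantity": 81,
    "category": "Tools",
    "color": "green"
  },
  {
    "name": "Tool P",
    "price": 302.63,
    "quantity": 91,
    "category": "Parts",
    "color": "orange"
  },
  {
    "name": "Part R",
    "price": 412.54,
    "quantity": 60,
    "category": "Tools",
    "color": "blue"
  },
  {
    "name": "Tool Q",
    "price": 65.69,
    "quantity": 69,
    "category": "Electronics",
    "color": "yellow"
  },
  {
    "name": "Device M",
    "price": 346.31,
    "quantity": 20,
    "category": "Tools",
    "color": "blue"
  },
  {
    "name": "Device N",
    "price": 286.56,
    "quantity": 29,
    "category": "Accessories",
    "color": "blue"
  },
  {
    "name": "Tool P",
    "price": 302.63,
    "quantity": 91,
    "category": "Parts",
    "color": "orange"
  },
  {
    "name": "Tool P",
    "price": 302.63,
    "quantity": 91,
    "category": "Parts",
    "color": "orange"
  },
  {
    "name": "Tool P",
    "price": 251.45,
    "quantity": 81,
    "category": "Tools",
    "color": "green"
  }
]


Checking 9 records for duplicates:

  Row 1: Tool P ($251.45, qty 81)
  Row 2: Tool P ($302.63, qty 91)
  Row 3: Part R ($412.54, qty 60)
  Row 4: Tool Q ($65.69, qty 69)
  Row 5: Device M ($346.31, qty 20)
  Row 6: Device N ($286.56, qty 29)
  Row 7: Tool P ($302.63, qty 91) <-- DUPLICATE
  Row 8: Tool P ($302.63, qty 91) <-- DUPLICATE
  Row 9: Tool P ($251.45, qty 81) <-- DUPLICATE

Duplicates found: 3
Unique records: 6

3 duplicates, 6 unique
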